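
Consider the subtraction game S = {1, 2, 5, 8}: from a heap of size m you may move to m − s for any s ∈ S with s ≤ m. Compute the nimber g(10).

1

Compute g(0), g(1), … for moves {1, 2, 5, 8}:
k:     0  1  2  3  4  5  6  7  8  9 10
g(k):  0  1  2  0  1  2  0  1  2  0  1
So g(10) = 1.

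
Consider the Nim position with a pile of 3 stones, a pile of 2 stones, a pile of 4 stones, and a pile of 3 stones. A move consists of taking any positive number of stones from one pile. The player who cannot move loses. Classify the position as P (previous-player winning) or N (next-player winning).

Nim-sum: 3 XOR 2 XOR 4 XOR 3 = 6.
The nim-sum is 6 ≠ 0, so this is an N-position: the player to move can win.

N-position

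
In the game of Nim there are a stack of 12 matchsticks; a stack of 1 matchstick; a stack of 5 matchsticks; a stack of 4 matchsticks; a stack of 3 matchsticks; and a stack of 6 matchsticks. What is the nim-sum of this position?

9

In binary:
  1100  (12)
  0001  (1)
  0101  (5)
  0100  (4)
  0011  (3)
  0110  (6)
  ----
  1001  (9)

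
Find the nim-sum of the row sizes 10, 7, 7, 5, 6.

9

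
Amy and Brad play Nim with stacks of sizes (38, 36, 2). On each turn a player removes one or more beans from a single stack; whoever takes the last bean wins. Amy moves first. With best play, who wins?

Nim-sum: 38 XOR 36 XOR 2 = 0.
The nim-sum is 0, so this is a P-position: the player to move is in a losing position under optimal play; Amy is about to move from it and so loses — Brad wins.

Brad wins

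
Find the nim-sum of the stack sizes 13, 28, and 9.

24

Compute the nim-sum pairwise:
13 ⊕ 28 = 17
17 ⊕ 9 = 24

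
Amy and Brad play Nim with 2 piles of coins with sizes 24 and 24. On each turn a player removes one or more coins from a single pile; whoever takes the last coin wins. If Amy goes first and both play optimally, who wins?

Nim-sum: 24 ⊕ 24 = 0.
The nim-sum is 0, so this is a P-position: the player to move is in a losing position under optimal play; Amy is about to move from it and so loses — Brad wins.

Brad wins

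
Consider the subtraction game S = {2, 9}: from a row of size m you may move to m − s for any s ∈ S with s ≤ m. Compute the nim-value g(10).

1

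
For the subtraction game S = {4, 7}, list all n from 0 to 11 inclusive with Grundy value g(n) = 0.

0, 1, 2, 3, 11

Build the Grundy sequence with g(k) = mex{g(k−s) : s ∈ {4, 7}, s ≤ k}:
k:     0  1  2  3  4  5  6  7  8  9 10 11
g(k):  0  0  0  0  1  1  1  1  2  2  2  0
The P-positions (g = 0) in 0..11 are 0, 1, 2, 3, 11.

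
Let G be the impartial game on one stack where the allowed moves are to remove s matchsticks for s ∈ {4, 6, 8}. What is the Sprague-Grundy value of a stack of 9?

Grundy values for subtraction set {4, 6, 8}:
k:     0  1  2  3  4  5  6  7  8  9
g(k):  0  0  0  0  1  1  1  1  2  2
So g(9) = 2.

2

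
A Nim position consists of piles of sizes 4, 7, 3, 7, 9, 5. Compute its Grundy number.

Compute the nim-sum pairwise:
4 ⊕ 7 = 3
3 ⊕ 3 = 0
0 ⊕ 7 = 7
7 ⊕ 9 = 14
14 ⊕ 5 = 11

11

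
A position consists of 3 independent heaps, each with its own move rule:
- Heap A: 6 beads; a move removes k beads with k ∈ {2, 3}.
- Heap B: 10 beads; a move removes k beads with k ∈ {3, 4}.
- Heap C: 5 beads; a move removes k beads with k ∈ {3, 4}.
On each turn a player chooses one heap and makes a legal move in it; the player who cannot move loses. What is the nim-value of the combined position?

0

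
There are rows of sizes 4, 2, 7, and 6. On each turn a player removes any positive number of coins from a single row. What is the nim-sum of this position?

7

Nim-sum: 4 ⊕ 2 ⊕ 7 ⊕ 6 = 7.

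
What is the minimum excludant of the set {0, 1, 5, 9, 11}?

2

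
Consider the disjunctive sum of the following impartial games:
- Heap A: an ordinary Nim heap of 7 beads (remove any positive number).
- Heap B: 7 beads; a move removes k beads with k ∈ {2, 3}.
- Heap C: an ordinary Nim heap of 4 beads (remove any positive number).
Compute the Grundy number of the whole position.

Heap A is a plain Nim heap of size 7, so its Grundy value is 7.
Grundy values for heap B (subtraction set {2, 3}):
k:     0  1  2  3  4  5  6  7
g(k):  0  0  1  1  2  0  0  1
So g(7) = 1.
Heap C is a plain Nim heap of size 4, so its Grundy value is 4.
By the Sprague-Grundy theorem, the Grundy value of a sum of independent games is the XOR of the component values.
Combined value = 7 ⊕ 1 ⊕ 4 = 2.

2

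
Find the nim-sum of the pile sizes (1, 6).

Nim-sum: 1 ⊕ 6 = 7.

7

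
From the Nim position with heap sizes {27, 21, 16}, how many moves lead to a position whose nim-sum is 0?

3

Write each in binary and XOR column by column:
  11011  (27)
  10101  (21)
  10000  (16)
  -----
  11110  (30)
The overall nim-sum is X = 30. A heap of size p has a winning move iff p XOR X < p (reduce it to p XOR X).
  27: 27 XOR 30 = 5 < 27 — winning move (to 5).
  21: 21 XOR 30 = 11 < 21 — winning move (to 11).
  16: 16 XOR 30 = 14 < 16 — winning move (to 14).
That gives 3 winning moves.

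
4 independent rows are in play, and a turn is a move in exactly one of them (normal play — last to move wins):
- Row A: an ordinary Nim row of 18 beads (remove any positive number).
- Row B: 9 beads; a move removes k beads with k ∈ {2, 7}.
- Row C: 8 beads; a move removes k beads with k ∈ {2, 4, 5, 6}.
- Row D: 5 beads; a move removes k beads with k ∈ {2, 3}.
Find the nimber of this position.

Row A is a plain Nim row of size 18, so its Grundy value is 18.
For row B, compute g(0), g(1), … with moves {2, 7}:
k:     0  1  2  3  4  5  6  7  8  9
g(k):  0  0  1  1  0  0  1  1  2  0
So g(9) = 0.
Grundy values for row C (subtraction set {2, 4, 5, 6}):
k:     0  1  2  3  4  5  6  7  8
g(k):  0  0  1  1  2  2  3  3  0
So g(8) = 0.
Grundy values for row D (subtraction set {2, 3}):
g(0) = mex{} = 0
g(1) = mex{} = 0
g(2) = mex{0} = 1
g(3) = mex{0} = 1
g(4) = mex{0,1} = 2
g(5) = mex{1} = 0
So g(5) = 0.
The value of a disjunctive sum is the nim-sum of the parts.
Combined value = 18 XOR 0 XOR 0 XOR 0 = 18.

18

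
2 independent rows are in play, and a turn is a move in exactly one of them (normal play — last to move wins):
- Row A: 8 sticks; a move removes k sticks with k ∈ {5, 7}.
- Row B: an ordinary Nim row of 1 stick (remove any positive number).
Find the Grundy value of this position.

Build the Grundy sequence for row A with g(k) = mex{g(k−s) : s ∈ {5, 7}, s ≤ k}:
g(0) = mex{} = 0
g(1) = mex{} = 0
g(2) = mex{} = 0
g(3) = mex{} = 0
g(4) = mex{} = 0
g(5) = mex{0} = 1
g(6) = mex{0} = 1
g(7) = mex{0} = 1
g(8) = mex{0} = 1
So g(8) = 1.
Row B is a plain Nim row of size 1, so its Grundy value is 1.
By the Sprague-Grundy theorem, the Grundy value of a sum of independent games is the XOR of the component values.
Combined value = 1 ⊕ 1 = 0.

0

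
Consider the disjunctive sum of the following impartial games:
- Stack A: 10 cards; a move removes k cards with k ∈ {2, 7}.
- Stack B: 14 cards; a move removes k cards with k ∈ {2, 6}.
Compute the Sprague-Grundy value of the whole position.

For stack A, compute g(0), g(1), … with moves {2, 7}:
g(0) = mex{} = 0
g(1) = mex{} = 0
g(2) = mex{0} = 1
g(3) = mex{0} = 1
g(4) = mex{1} = 0
g(5) = mex{1} = 0
g(6) = mex{0} = 1
g(7) = mex{0} = 1
g(8) = mex{0,1} = 2
g(9) = mex{1} = 0
g(10) = mex{1,2} = 0
So g(10) = 0.
For stack B, compute g(0), g(1), … with moves {2, 6}:
k:     0  1  2  3  4  5  6  7  8  9 10 11 12 13 14
g(k):  0  0  1  1  0  0  1  1  0  0  1  1  0  0  1
So g(14) = 1.
The value of a disjunctive sum is the nim-sum of the parts.
Combined value = 0 XOR 1 = 1.

1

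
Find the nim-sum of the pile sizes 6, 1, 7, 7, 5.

2

Write each in binary and XOR column by column:
  110  (6)
  001  (1)
  111  (7)
  111  (7)
  101  (5)
  ---
  010  (2)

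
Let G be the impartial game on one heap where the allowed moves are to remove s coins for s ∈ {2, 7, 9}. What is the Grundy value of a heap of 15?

0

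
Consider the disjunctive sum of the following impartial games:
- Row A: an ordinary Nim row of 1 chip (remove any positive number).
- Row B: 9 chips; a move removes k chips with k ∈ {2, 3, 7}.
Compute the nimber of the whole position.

3

Row A is a plain Nim row of size 1, so its Grundy value is 1.
Build the Grundy sequence for row B with g(k) = mex{g(k−s) : s ∈ {2, 3, 7}, s ≤ k}:
g(0) = mex{} = 0
g(1) = mex{} = 0
g(2) = mex{0} = 1
g(3) = mex{0} = 1
g(4) = mex{0,1} = 2
g(5) = mex{1} = 0
g(6) = mex{1,2} = 0
g(7) = mex{0,2} = 1
g(8) = mex{0} = 1
g(9) = mex{0,1} = 2
So g(9) = 2.
By the Sprague-Grundy theorem, the Grundy value of a sum of independent games is the XOR of the component values.
Combined value = 1 XOR 2 = 3.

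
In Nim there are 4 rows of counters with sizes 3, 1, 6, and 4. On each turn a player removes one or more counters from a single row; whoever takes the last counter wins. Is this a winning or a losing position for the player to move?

Losing position

Nim-sum: 3 ^ 1 ^ 6 ^ 4 = 0.
The nim-sum is 0, so this is a P-position: the player to move is in a losing position under optimal play.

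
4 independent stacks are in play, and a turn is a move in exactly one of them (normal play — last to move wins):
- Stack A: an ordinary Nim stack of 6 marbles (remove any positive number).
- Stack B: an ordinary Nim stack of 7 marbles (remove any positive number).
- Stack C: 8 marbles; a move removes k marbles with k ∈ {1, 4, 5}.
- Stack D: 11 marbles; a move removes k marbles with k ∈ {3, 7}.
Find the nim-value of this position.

1

Stack A is a plain Nim stack of size 6, so its Grundy value is 6.
Stack B is a plain Nim stack of size 7, so its Grundy value is 7.
For stack C, compute g(0), g(1), … with moves {1, 4, 5}:
k:     0  1  2  3  4  5  6  7  8
g(k):  0  1  0  1  2  3  2  3  0
So g(8) = 0.
Grundy values for stack D (subtraction set {3, 7}):
k:     0  1  2  3  4  5  6  7  8  9 10 11
g(k):  0  0  0  1  1  1  0  2  2  1  0  0
So g(11) = 0.
The value of a disjunctive sum is the nim-sum of the parts.
Combined value = 6 ⊕ 7 ⊕ 0 ⊕ 0 = 1.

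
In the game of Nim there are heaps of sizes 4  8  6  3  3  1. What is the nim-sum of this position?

11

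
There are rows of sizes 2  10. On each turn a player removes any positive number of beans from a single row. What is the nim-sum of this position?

8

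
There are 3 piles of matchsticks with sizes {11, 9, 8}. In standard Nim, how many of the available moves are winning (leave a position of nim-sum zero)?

Compute the nim-sum pairwise:
11 ^ 9 = 2
2 ^ 8 = 10
The overall nim-sum is X = 10. A pile of size p has a winning move iff p XOR X < p (reduce it to p XOR X).
  11: 11 XOR 10 = 1 < 11 — winning move (to 1).
  9: 9 XOR 10 = 3 < 9 — winning move (to 3).
  8: 8 XOR 10 = 2 < 8 — winning move (to 2).
That gives 3 winning moves.

3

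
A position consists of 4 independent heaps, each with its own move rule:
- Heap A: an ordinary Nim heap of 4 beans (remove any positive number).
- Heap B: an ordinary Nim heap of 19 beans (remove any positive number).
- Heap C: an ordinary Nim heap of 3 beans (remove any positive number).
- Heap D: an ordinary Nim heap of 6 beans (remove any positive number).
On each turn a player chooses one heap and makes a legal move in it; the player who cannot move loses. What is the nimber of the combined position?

18

Heap A is a plain Nim heap of size 4, so its Grundy value is 4.
Heap B is a plain Nim heap of size 19, so its Grundy value is 19.
Heap C is a plain Nim heap of size 3, so its Grundy value is 3.
Heap D is a plain Nim heap of size 6, so its Grundy value is 6.
By the Sprague-Grundy theorem, the Grundy value of a sum of independent games is the XOR of the component values.
Combined value = 4 ⊕ 19 ⊕ 3 ⊕ 6 = 18.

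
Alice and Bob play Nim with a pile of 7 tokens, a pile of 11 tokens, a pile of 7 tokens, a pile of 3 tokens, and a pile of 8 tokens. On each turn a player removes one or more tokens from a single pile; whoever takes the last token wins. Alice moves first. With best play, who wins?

Bob wins

Write each in binary and XOR column by column:
  0111  (7)
  1011  (11)
  0111  (7)
  0011  (3)
  1000  (8)
  ----
  0000  (0)
The nim-sum is 0, so this is a P-position: the player to move is in a losing position under optimal play; Alice is about to move from it and so loses — Bob wins.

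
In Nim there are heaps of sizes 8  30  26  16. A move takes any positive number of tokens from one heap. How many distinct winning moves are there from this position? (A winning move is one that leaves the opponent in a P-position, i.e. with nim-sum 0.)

3

Write each in binary and XOR column by column:
  01000  (8)
  11110  (30)
  11010  (26)
  10000  (16)
  -----
  11100  (28)
The overall nim-sum is X = 28. A heap of size p has a winning move iff p XOR X < p (reduce it to p XOR X).
  8: 8 XOR 28 = 20 ≥ 8 — no move.
  30: 30 XOR 28 = 2 < 30 — winning move (to 2).
  26: 26 XOR 28 = 6 < 26 — winning move (to 6).
  16: 16 XOR 28 = 12 < 16 — winning move (to 12).
That gives 3 winning moves.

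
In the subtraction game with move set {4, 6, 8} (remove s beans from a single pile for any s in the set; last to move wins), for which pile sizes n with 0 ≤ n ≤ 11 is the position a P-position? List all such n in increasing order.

0, 1, 2, 3

Build the Grundy sequence with g(k) = mex{g(k−s) : s ∈ {4, 6, 8}, s ≤ k}:
g(0) = mex{} = 0
g(1) = mex{} = 0
g(2) = mex{} = 0
g(3) = mex{} = 0
g(4) = mex{0} = 1
g(5) = mex{0} = 1
g(6) = mex{0} = 1
g(7) = mex{0} = 1
g(8) = mex{0,1} = 2
g(9) = mex{0,1} = 2
g(10) = mex{0,1} = 2
g(11) = mex{0,1} = 2
The P-positions (g = 0) in 0..11 are 0, 1, 2, 3.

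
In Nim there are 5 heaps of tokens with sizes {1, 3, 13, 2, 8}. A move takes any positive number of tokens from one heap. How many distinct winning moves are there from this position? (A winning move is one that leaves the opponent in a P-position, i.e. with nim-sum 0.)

Compute the nim-sum pairwise:
1 ⊕ 3 = 2
2 ⊕ 13 = 15
15 ⊕ 2 = 13
13 ⊕ 8 = 5
The overall nim-sum is X = 5. A heap of size p has a winning move iff p XOR X < p (reduce it to p XOR X).
  1: 1 XOR 5 = 4 ≥ 1 — no move.
  3: 3 XOR 5 = 6 ≥ 3 — no move.
  13: 13 XOR 5 = 8 < 13 — winning move (to 8).
  2: 2 XOR 5 = 7 ≥ 2 — no move.
  8: 8 XOR 5 = 13 ≥ 8 — no move.
That gives 1 winning move.

1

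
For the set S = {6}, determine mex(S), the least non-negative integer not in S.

0 is not in the set, so the mex is 0.

0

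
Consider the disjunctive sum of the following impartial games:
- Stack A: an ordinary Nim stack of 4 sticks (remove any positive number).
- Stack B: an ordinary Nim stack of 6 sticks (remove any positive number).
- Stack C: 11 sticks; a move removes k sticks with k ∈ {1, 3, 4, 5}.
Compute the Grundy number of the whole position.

Stack A is a plain Nim stack of size 4, so its Grundy value is 4.
Stack B is a plain Nim stack of size 6, so its Grundy value is 6.
Build the Grundy sequence for stack C with g(k) = mex{g(k−s) : s ∈ {1, 3, 4, 5}, s ≤ k}:
k:     0  1  2  3  4  5  6  7  8  9 10 11
g(k):  0  1  0  1  2  3  2  3  0  1  0  1
So g(11) = 1.
The value of a disjunctive sum is the nim-sum of the parts.
Combined value = 4 XOR 6 XOR 1 = 3.

3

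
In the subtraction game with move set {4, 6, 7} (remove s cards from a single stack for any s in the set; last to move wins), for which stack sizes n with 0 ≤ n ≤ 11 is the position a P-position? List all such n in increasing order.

0, 1, 2, 3, 11

Grundy values for subtraction set {4, 6, 7}:
g(0) = mex{} = 0
g(1) = mex{} = 0
g(2) = mex{} = 0
g(3) = mex{} = 0
g(4) = mex{0} = 1
g(5) = mex{0} = 1
g(6) = mex{0} = 1
g(7) = mex{0} = 1
g(8) = mex{0,1} = 2
g(9) = mex{0,1} = 2
g(10) = mex{0,1} = 2
g(11) = mex{1} = 0
The P-positions (g = 0) in 0..11 are 0, 1, 2, 3, 11.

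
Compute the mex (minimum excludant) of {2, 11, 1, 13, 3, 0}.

The values 0, 1, 2, 3 are all present; 4 is the first non-negative integer missing from the set.

4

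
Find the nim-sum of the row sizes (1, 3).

Compute the nim-sum pairwise:
1 XOR 3 = 2

2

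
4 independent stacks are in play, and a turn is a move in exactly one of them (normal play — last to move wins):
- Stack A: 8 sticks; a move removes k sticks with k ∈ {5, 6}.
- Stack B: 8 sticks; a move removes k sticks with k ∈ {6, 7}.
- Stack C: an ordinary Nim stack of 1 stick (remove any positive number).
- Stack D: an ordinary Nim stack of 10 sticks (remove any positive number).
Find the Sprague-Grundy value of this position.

Build the Grundy sequence for stack A with g(k) = mex{g(k−s) : s ∈ {5, 6}, s ≤ k}:
k:     0  1  2  3  4  5  6  7  8
g(k):  0  0  0  0  0  1  1  1  1
So g(8) = 1.
For stack B, compute g(0), g(1), … with moves {6, 7}:
g(0) = mex{} = 0
g(1) = mex{} = 0
g(2) = mex{} = 0
g(3) = mex{} = 0
g(4) = mex{} = 0
g(5) = mex{} = 0
g(6) = mex{0} = 1
g(7) = mex{0} = 1
g(8) = mex{0} = 1
So g(8) = 1.
Stack C is a plain Nim stack of size 1, so its Grundy value is 1.
Stack D is a plain Nim stack of size 10, so its Grundy value is 10.
By the Sprague-Grundy theorem, the Grundy value of a sum of independent games is the XOR of the component values.
Combined value = 1 ⊕ 1 ⊕ 1 ⊕ 10 = 11.

11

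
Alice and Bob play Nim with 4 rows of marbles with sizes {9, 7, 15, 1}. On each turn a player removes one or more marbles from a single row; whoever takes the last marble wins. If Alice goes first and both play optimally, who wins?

Bob wins

Compute the nim-sum pairwise:
9 XOR 7 = 14
14 XOR 15 = 1
1 XOR 1 = 0
The nim-sum is 0, so this is a P-position: the player to move is in a losing position under optimal play; Alice is about to move from it and so loses — Bob wins.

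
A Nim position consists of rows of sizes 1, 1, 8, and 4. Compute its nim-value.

12

In binary:
  0001  (1)
  0001  (1)
  1000  (8)
  0100  (4)
  ----
  1100  (12)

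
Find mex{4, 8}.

0 is not in the set, so the mex is 0.

0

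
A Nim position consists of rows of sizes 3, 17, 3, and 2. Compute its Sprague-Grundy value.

Compute the nim-sum pairwise:
3 XOR 17 = 18
18 XOR 3 = 17
17 XOR 2 = 19

19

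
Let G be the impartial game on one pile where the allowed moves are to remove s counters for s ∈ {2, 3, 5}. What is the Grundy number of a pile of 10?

1

Grundy values for subtraction set {2, 3, 5}:
k:     0  1  2  3  4  5  6  7  8  9 10
g(k):  0  0  1  1  2  2  3  0  0  1  1
So g(10) = 1.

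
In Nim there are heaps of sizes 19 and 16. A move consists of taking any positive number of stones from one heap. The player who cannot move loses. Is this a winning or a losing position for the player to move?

Winning position

Compute the nim-sum pairwise:
19 XOR 16 = 3
The nim-sum is 3 ≠ 0, so this is an N-position: the player to move can win.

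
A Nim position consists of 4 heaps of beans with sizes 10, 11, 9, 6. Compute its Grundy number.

14

In binary:
  1010  (10)
  1011  (11)
  1001  (9)
  0110  (6)
  ----
  1110  (14)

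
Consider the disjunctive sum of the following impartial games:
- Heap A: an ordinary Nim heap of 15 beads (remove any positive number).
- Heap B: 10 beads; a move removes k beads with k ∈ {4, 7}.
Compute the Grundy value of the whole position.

13

Heap A is a plain Nim heap of size 15, so its Grundy value is 15.
Grundy values for heap B (subtraction set {4, 7}):
g(0) = mex{} = 0
g(1) = mex{} = 0
g(2) = mex{} = 0
g(3) = mex{} = 0
g(4) = mex{0} = 1
g(5) = mex{0} = 1
g(6) = mex{0} = 1
g(7) = mex{0} = 1
g(8) = mex{0,1} = 2
g(9) = mex{0,1} = 2
g(10) = mex{0,1} = 2
So g(10) = 2.
The value of a disjunctive sum is the nim-sum of the parts.
Combined value = 15 XOR 2 = 13.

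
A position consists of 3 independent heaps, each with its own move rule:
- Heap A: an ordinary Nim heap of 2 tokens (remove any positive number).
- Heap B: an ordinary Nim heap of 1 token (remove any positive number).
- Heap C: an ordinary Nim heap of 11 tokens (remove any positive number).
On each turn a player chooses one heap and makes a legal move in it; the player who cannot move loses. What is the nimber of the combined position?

8

Heap A is a plain Nim heap of size 2, so its Grundy value is 2.
Heap B is a plain Nim heap of size 1, so its Grundy value is 1.
Heap C is a plain Nim heap of size 11, so its Grundy value is 11.
By the Sprague-Grundy theorem, the Grundy value of a sum of independent games is the XOR of the component values.
Combined value = 2 ⊕ 1 ⊕ 11 = 8.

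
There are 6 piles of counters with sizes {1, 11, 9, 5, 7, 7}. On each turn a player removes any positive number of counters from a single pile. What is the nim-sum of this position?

6

Compute the nim-sum pairwise:
1 XOR 11 = 10
10 XOR 9 = 3
3 XOR 5 = 6
6 XOR 7 = 1
1 XOR 7 = 6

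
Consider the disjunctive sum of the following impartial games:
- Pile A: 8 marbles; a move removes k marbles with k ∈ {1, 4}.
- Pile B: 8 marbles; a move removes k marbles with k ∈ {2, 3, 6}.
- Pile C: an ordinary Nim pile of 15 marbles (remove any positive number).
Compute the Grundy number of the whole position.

12

For pile A, compute g(0), g(1), … with moves {1, 4}:
g(0) = mex{} = 0
g(1) = mex{0} = 1
g(2) = mex{1} = 0
g(3) = mex{0} = 1
g(4) = mex{0,1} = 2
g(5) = mex{1,2} = 0
g(6) = mex{0} = 1
g(7) = mex{1} = 0
g(8) = mex{0,2} = 1
So g(8) = 1.
Build the Grundy sequence for pile B with g(k) = mex{g(k−s) : s ∈ {2, 3, 6}, s ≤ k}:
k:     0  1  2  3  4  5  6  7  8
g(k):  0  0  1  1  2  0  3  1  2
So g(8) = 2.
Pile C is a plain Nim pile of size 15, so its Grundy value is 15.
The value of a disjunctive sum is the nim-sum of the parts.
Combined value = 1 XOR 2 XOR 15 = 12.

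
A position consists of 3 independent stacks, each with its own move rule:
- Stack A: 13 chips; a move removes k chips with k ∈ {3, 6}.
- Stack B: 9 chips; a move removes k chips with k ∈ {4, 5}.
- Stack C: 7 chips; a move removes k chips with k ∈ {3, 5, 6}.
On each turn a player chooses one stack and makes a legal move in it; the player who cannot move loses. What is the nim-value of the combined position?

3

Build the Grundy sequence for stack A with g(k) = mex{g(k−s) : s ∈ {3, 6}, s ≤ k}:
k:     0  1  2  3  4  5  6  7  8  9 10 11 12 13
g(k):  0  0  0  1  1  1  2  2  2  0  0  0  1  1
So g(13) = 1.
Build the Grundy sequence for stack B with g(k) = mex{g(k−s) : s ∈ {4, 5}, s ≤ k}:
g(0) = mex{} = 0
g(1) = mex{} = 0
g(2) = mex{} = 0
g(3) = mex{} = 0
g(4) = mex{0} = 1
g(5) = mex{0} = 1
g(6) = mex{0} = 1
g(7) = mex{0} = 1
g(8) = mex{0,1} = 2
g(9) = mex{1} = 0
So g(9) = 0.
Grundy values for stack C (subtraction set {3, 5, 6}):
g(0) = mex{} = 0
g(1) = mex{} = 0
g(2) = mex{} = 0
g(3) = mex{0} = 1
g(4) = mex{0} = 1
g(5) = mex{0} = 1
g(6) = mex{0,1} = 2
g(7) = mex{0,1} = 2
So g(7) = 2.
By the Sprague-Grundy theorem, the Grundy value of a sum of independent games is the XOR of the component values.
Combined value = 1 XOR 0 XOR 2 = 3.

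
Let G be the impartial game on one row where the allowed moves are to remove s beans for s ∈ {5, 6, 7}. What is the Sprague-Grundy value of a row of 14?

Build the Grundy sequence with g(k) = mex{g(k−s) : s ∈ {5, 6, 7}, s ≤ k}:
k:     0  1  2  3  4  5  6  7  8  9 10 11 12 13 14
g(k):  0  0  0  0  0  1  1  1  1  1  2  2  0  0  0
So g(14) = 0.

0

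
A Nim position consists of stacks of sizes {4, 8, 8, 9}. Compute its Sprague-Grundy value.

13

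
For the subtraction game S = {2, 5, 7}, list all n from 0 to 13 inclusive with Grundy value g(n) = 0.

0, 1, 4, 10, 13

Grundy values for subtraction set {2, 5, 7}:
k:     0  1  2  3  4  5  6  7  8  9 10 11 12 13
g(k):  0  0  1  1  0  2  1  3  2  2  0  3  1  0
The P-positions (g = 0) in 0..13 are 0, 1, 4, 10, 13.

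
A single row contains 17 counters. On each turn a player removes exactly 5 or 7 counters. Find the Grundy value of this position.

Build the Grundy sequence with g(k) = mex{g(k−s) : s ∈ {5, 7}, s ≤ k}:
k:     0  1  2  3  4  5  6  7  8  9 10 11 12 13 14 15 16 17
g(k):  0  0  0  0  0  1  1  1  1  1  2  2  0  0  0  0  0  1
So g(17) = 1.

1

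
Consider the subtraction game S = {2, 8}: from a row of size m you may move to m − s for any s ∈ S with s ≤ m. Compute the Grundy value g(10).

0

Build the Grundy sequence with g(k) = mex{g(k−s) : s ∈ {2, 8}, s ≤ k}:
k:     0  1  2  3  4  5  6  7  8  9 10
g(k):  0  0  1  1  0  0  1  1  2  2  0
So g(10) = 0.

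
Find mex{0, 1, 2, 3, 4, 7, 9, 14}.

5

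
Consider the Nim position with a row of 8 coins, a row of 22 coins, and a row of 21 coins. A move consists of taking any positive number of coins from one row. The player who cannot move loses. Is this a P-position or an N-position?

Compute the nim-sum pairwise:
8 ⊕ 22 = 30
30 ⊕ 21 = 11
The nim-sum is 11 ≠ 0, so this is an N-position: the player to move can win.

N-position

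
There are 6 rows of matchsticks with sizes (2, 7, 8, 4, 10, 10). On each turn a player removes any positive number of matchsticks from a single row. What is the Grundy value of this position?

In binary:
  0010  (2)
  0111  (7)
  1000  (8)
  0100  (4)
  1010  (10)
  1010  (10)
  ----
  1001  (9)

9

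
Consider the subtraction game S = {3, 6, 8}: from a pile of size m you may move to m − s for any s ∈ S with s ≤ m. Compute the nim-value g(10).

Build the Grundy sequence with g(k) = mex{g(k−s) : s ∈ {3, 6, 8}, s ≤ k}:
g(0) = mex{} = 0
g(1) = mex{} = 0
g(2) = mex{} = 0
g(3) = mex{0} = 1
g(4) = mex{0} = 1
g(5) = mex{0} = 1
g(6) = mex{0,1} = 2
g(7) = mex{0,1} = 2
g(8) = mex{0,1} = 2
g(9) = mex{0,1,2} = 3
g(10) = mex{0,1,2} = 3
So g(10) = 3.

3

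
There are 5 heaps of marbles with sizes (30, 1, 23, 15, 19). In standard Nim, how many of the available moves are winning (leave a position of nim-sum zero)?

3

Compute the nim-sum pairwise:
30 XOR 1 = 31
31 XOR 23 = 8
8 XOR 15 = 7
7 XOR 19 = 20
The overall nim-sum is X = 20. A heap of size p has a winning move iff p XOR X < p (reduce it to p XOR X).
  30: 30 XOR 20 = 10 < 30 — winning move (to 10).
  1: 1 XOR 20 = 21 ≥ 1 — no move.
  23: 23 XOR 20 = 3 < 23 — winning move (to 3).
  15: 15 XOR 20 = 27 ≥ 15 — no move.
  19: 19 XOR 20 = 7 < 19 — winning move (to 7).
That gives 3 winning moves.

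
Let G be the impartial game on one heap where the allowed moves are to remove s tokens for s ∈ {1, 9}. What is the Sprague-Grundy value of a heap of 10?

0

Build the Grundy sequence with g(k) = mex{g(k−s) : s ∈ {1, 9}, s ≤ k}:
k:     0  1  2  3  4  5  6  7  8  9 10
g(k):  0  1  0  1  0  1  0  1  0  1  0
So g(10) = 0.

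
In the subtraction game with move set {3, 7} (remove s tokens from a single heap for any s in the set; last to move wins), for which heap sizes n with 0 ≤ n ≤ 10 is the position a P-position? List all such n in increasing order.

0, 1, 2, 6, 10

Grundy values for subtraction set {3, 7}:
k:     0  1  2  3  4  5  6  7  8  9 10
g(k):  0  0  0  1  1  1  0  2  2  1  0
The P-positions (g = 0) in 0..10 are 0, 1, 2, 6, 10.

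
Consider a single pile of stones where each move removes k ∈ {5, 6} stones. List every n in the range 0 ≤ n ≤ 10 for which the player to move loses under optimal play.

Grundy values for subtraction set {5, 6}:
k:     0  1  2  3  4  5  6  7  8  9 10
g(k):  0  0  0  0  0  1  1  1  1  1  2
The P-positions (g = 0) in 0..10 are 0, 1, 2, 3, 4.

0, 1, 2, 3, 4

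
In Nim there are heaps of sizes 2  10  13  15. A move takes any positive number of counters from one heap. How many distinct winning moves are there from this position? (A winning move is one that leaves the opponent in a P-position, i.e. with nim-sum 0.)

Bitwise XOR of the heap sizes:
  0010  (2)
  1010  (10)
  1101  (13)
  1111  (15)
  ----
  1010  (10)
The overall nim-sum is X = 10. A heap of size p has a winning move iff p XOR X < p (reduce it to p XOR X).
  2: 2 XOR 10 = 8 ≥ 2 — no move.
  10: 10 XOR 10 = 0 < 10 — winning move (to 0).
  13: 13 XOR 10 = 7 < 13 — winning move (to 7).
  15: 15 XOR 10 = 5 < 15 — winning move (to 5).
That gives 3 winning moves.

3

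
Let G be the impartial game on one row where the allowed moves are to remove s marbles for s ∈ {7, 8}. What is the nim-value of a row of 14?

2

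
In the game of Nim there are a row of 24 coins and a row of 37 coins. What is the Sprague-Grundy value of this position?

Write each in binary and XOR column by column:
  011000  (24)
  100101  (37)
  ------
  111101  (61)

61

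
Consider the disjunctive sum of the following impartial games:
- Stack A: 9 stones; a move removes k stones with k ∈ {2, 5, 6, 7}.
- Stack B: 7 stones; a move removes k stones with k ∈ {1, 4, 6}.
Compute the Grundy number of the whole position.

Grundy values for stack A (subtraction set {2, 5, 6, 7}):
g(0) = mex{} = 0
g(1) = mex{} = 0
g(2) = mex{0} = 1
g(3) = mex{0} = 1
g(4) = mex{1} = 0
g(5) = mex{0,1} = 2
g(6) = mex{0} = 1
g(7) = mex{0,1,2} = 3
g(8) = mex{0,1} = 2
g(9) = mex{0,1,3} = 2
So g(9) = 2.
For stack B, compute g(0), g(1), … with moves {1, 4, 6}:
k:     0  1  2  3  4  5  6  7
g(k):  0  1  0  1  2  0  1  0
So g(7) = 0.
The value of a disjunctive sum is the nim-sum of the parts.
Combined value = 2 ⊕ 0 = 2.

2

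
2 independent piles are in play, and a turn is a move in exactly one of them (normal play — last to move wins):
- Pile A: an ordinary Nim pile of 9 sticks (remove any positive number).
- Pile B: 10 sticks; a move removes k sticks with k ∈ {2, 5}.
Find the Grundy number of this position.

8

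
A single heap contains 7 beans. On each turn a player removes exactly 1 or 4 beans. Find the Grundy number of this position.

0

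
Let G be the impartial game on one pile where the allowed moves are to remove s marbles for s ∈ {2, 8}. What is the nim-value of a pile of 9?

Build the Grundy sequence with g(k) = mex{g(k−s) : s ∈ {2, 8}, s ≤ k}:
k:     0  1  2  3  4  5  6  7  8  9
g(k):  0  0  1  1  0  0  1  1  2  2
So g(9) = 2.

2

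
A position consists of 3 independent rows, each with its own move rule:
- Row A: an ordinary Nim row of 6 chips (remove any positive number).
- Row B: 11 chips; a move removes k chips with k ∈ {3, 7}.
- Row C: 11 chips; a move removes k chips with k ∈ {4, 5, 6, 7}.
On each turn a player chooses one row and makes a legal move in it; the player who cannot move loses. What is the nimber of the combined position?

6

Row A is a plain Nim row of size 6, so its Grundy value is 6.
Build the Grundy sequence for row B with g(k) = mex{g(k−s) : s ∈ {3, 7}, s ≤ k}:
g(0) = mex{} = 0
g(1) = mex{} = 0
g(2) = mex{} = 0
g(3) = mex{0} = 1
g(4) = mex{0} = 1
g(5) = mex{0} = 1
g(6) = mex{1} = 0
g(7) = mex{0,1} = 2
g(8) = mex{0,1} = 2
g(9) = mex{0} = 1
g(10) = mex{1,2} = 0
g(11) = mex{1,2} = 0
So g(11) = 0.
Grundy values for row C (subtraction set {4, 5, 6, 7}):
g(0) = mex{} = 0
g(1) = mex{} = 0
g(2) = mex{} = 0
g(3) = mex{} = 0
g(4) = mex{0} = 1
g(5) = mex{0} = 1
g(6) = mex{0} = 1
g(7) = mex{0} = 1
g(8) = mex{0,1} = 2
g(9) = mex{0,1} = 2
g(10) = mex{0,1} = 2
g(11) = mex{1} = 0
So g(11) = 0.
The value of a disjunctive sum is the nim-sum of the parts.
Combined value = 6 ⊕ 0 ⊕ 0 = 6.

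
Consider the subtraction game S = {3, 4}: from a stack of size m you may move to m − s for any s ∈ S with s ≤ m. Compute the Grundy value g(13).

2

Build the Grundy sequence with g(k) = mex{g(k−s) : s ∈ {3, 4}, s ≤ k}:
k:     0  1  2  3  4  5  6  7  8  9 10 11 12 13
g(k):  0  0  0  1  1  1  2  0  0  0  1  1  1  2
So g(13) = 2.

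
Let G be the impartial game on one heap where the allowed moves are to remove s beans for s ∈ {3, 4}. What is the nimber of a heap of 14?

0

Build the Grundy sequence with g(k) = mex{g(k−s) : s ∈ {3, 4}, s ≤ k}:
g(0) = mex{} = 0
g(1) = mex{} = 0
g(2) = mex{} = 0
g(3) = mex{0} = 1
g(4) = mex{0} = 1
g(5) = mex{0} = 1
g(6) = mex{0,1} = 2
g(7) = mex{1} = 0
g(8) = mex{1} = 0
g(9) = mex{1,2} = 0
g(10) = mex{0,2} = 1
g(11) = mex{0} = 1
g(12) = mex{0} = 1
g(13) = mex{0,1} = 2
g(14) = mex{1} = 0
So g(14) = 0.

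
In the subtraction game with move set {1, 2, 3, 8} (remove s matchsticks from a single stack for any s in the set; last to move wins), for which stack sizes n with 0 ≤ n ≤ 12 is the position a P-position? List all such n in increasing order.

0, 4, 9

Build the Grundy sequence with g(k) = mex{g(k−s) : s ∈ {1, 2, 3, 8}, s ≤ k}:
g(0) = mex{} = 0
g(1) = mex{0} = 1
g(2) = mex{0,1} = 2
g(3) = mex{0,1,2} = 3
g(4) = mex{1,2,3} = 0
g(5) = mex{0,2,3} = 1
g(6) = mex{0,1,3} = 2
g(7) = mex{0,1,2} = 3
g(8) = mex{0,1,2,3} = 4
g(9) = mex{1,2,3,4} = 0
g(10) = mex{0,2,3,4} = 1
g(11) = mex{0,1,3,4} = 2
g(12) = mex{0,1,2} = 3
The P-positions (g = 0) in 0..12 are 0, 4, 9.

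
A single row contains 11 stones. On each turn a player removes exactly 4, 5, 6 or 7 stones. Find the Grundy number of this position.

0

Build the Grundy sequence with g(k) = mex{g(k−s) : s ∈ {4, 5, 6, 7}, s ≤ k}:
k:     0  1  2  3  4  5  6  7  8  9 10 11
g(k):  0  0  0  0  1  1  1  1  2  2  2  0
So g(11) = 0.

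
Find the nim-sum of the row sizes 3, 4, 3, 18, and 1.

Bitwise XOR of the heap sizes:
  00011  (3)
  00100  (4)
  00011  (3)
  10010  (18)
  00001  (1)
  -----
  10111  (23)

23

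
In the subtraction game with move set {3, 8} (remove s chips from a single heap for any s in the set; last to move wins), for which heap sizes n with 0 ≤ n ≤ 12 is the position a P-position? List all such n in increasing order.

0, 1, 2, 6, 7, 11, 12

Compute g(0), g(1), … for moves {3, 8}:
g(0) = mex{} = 0
g(1) = mex{} = 0
g(2) = mex{} = 0
g(3) = mex{0} = 1
g(4) = mex{0} = 1
g(5) = mex{0} = 1
g(6) = mex{1} = 0
g(7) = mex{1} = 0
g(8) = mex{0,1} = 2
g(9) = mex{0} = 1
g(10) = mex{0} = 1
g(11) = mex{1,2} = 0
g(12) = mex{1} = 0
The P-positions (g = 0) in 0..12 are 0, 1, 2, 6, 7, 11, 12.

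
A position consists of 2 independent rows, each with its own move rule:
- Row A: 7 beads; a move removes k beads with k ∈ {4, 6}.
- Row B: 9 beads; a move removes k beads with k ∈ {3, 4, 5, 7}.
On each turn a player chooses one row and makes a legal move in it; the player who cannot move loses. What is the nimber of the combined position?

2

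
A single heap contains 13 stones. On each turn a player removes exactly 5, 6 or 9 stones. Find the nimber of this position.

2

Compute g(0), g(1), … for moves {5, 6, 9}:
g(0) = mex{} = 0
g(1) = mex{} = 0
g(2) = mex{} = 0
g(3) = mex{} = 0
g(4) = mex{} = 0
g(5) = mex{0} = 1
g(6) = mex{0} = 1
g(7) = mex{0} = 1
g(8) = mex{0} = 1
g(9) = mex{0} = 1
g(10) = mex{0,1} = 2
g(11) = mex{0,1} = 2
g(12) = mex{0,1} = 2
g(13) = mex{0,1} = 2
So g(13) = 2.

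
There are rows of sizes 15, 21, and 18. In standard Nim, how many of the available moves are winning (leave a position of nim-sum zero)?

1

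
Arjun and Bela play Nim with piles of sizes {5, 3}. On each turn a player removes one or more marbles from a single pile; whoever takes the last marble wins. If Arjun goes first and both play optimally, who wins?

In binary:
  101  (5)
  011  (3)
  ---
  110  (6)
The nim-sum is 6 ≠ 0, so this is an N-position: the player to move can win; Arjun has a winning move.

Arjun wins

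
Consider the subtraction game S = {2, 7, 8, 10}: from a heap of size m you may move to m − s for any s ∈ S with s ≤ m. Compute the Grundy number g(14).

3

Compute g(0), g(1), … for moves {2, 7, 8, 10}:
g(0) = mex{} = 0
g(1) = mex{} = 0
g(2) = mex{0} = 1
g(3) = mex{0} = 1
g(4) = mex{1} = 0
g(5) = mex{1} = 0
g(6) = mex{0} = 1
g(7) = mex{0} = 1
g(8) = mex{0,1} = 2
g(9) = mex{0,1} = 2
g(10) = mex{0,1,2} = 3
g(11) = mex{0,1,2} = 3
g(12) = mex{0,1,3} = 2
g(13) = mex{0,1,3} = 2
g(14) = mex{0,1,2} = 3
So g(14) = 3.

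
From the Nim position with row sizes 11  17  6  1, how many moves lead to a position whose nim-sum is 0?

1

Nim-sum: 11 ⊕ 17 ⊕ 6 ⊕ 1 = 29.
The overall nim-sum is X = 29. A row of size p has a winning move iff p XOR X < p (reduce it to p XOR X).
  11: 11 XOR 29 = 22 ≥ 11 — no move.
  17: 17 XOR 29 = 12 < 17 — winning move (to 12).
  6: 6 XOR 29 = 27 ≥ 6 — no move.
  1: 1 XOR 29 = 28 ≥ 1 — no move.
That gives 1 winning move.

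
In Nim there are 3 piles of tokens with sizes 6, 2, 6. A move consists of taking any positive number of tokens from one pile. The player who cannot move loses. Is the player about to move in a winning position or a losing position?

Winning position

Bitwise XOR of the heap sizes:
  110  (6)
  010  (2)
  110  (6)
  ---
  010  (2)
The nim-sum is 2 ≠ 0, so this is an N-position: the player to move can win.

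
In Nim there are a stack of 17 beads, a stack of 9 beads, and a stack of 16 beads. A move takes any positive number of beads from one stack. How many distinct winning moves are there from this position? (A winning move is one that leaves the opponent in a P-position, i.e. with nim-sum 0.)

Write each in binary and XOR column by column:
  10001  (17)
  01001  (9)
  10000  (16)
  -----
  01000  (8)
The overall nim-sum is X = 8. A stack of size p has a winning move iff p XOR X < p (reduce it to p XOR X).
  17: 17 XOR 8 = 25 ≥ 17 — no move.
  9: 9 XOR 8 = 1 < 9 — winning move (to 1).
  16: 16 XOR 8 = 24 ≥ 16 — no move.
That gives 1 winning move.

1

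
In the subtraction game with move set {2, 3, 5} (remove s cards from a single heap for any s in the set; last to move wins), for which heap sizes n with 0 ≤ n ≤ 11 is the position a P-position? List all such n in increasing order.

0, 1, 7, 8

Build the Grundy sequence with g(k) = mex{g(k−s) : s ∈ {2, 3, 5}, s ≤ k}:
k:     0  1  2  3  4  5  6  7  8  9 10 11
g(k):  0  0  1  1  2  2  3  0  0  1  1  2
The P-positions (g = 0) in 0..11 are 0, 1, 7, 8.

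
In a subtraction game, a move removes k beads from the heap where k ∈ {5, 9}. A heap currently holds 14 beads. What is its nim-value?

Build the Grundy sequence with g(k) = mex{g(k−s) : s ∈ {5, 9}, s ≤ k}:
g(0) = mex{} = 0
g(1) = mex{} = 0
g(2) = mex{} = 0
g(3) = mex{} = 0
g(4) = mex{} = 0
g(5) = mex{0} = 1
g(6) = mex{0} = 1
g(7) = mex{0} = 1
g(8) = mex{0} = 1
g(9) = mex{0} = 1
g(10) = mex{0,1} = 2
g(11) = mex{0,1} = 2
g(12) = mex{0,1} = 2
g(13) = mex{0,1} = 2
g(14) = mex{1} = 0
So g(14) = 0.

0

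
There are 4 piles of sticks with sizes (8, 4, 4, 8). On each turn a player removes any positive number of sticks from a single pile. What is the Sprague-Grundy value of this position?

0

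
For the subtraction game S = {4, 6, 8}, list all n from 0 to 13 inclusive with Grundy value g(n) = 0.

0, 1, 2, 3, 12, 13

Grundy values for subtraction set {4, 6, 8}:
k:     0  1  2  3  4  5  6  7  8  9 10 11 12 13
g(k):  0  0  0  0  1  1  1  1  2  2  2  2  0  0
The P-positions (g = 0) in 0..13 are 0, 1, 2, 3, 12, 13.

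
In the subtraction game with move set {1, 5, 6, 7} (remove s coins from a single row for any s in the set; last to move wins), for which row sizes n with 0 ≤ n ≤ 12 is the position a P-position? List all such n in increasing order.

0, 2, 4, 12

Grundy values for subtraction set {1, 5, 6, 7}:
k:     0  1  2  3  4  5  6  7  8  9 10 11 12
g(k):  0  1  0  1  0  1  2  3  2  3  2  3  0
The P-positions (g = 0) in 0..12 are 0, 2, 4, 12.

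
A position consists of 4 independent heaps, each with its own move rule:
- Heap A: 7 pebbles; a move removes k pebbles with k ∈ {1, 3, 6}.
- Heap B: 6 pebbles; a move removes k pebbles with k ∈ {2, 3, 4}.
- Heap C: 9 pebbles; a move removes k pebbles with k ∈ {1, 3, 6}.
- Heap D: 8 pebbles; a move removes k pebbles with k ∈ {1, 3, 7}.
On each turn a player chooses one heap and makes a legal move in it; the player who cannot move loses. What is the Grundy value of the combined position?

3

For heap A, compute g(0), g(1), … with moves {1, 3, 6}:
g(0) = mex{} = 0
g(1) = mex{0} = 1
g(2) = mex{1} = 0
g(3) = mex{0} = 1
g(4) = mex{1} = 0
g(5) = mex{0} = 1
g(6) = mex{0,1} = 2
g(7) = mex{0,1,2} = 3
So g(7) = 3.
Grundy values for heap B (subtraction set {2, 3, 4}):
g(0) = mex{} = 0
g(1) = mex{} = 0
g(2) = mex{0} = 1
g(3) = mex{0} = 1
g(4) = mex{0,1} = 2
g(5) = mex{0,1} = 2
g(6) = mex{1,2} = 0
So g(6) = 0.
For heap C, compute g(0), g(1), … with moves {1, 3, 6}:
g(0) = mex{} = 0
g(1) = mex{0} = 1
g(2) = mex{1} = 0
g(3) = mex{0} = 1
g(4) = mex{1} = 0
g(5) = mex{0} = 1
g(6) = mex{0,1} = 2
g(7) = mex{0,1,2} = 3
g(8) = mex{0,1,3} = 2
g(9) = mex{1,2} = 0
So g(9) = 0.
For heap D, compute g(0), g(1), … with moves {1, 3, 7}:
g(0) = mex{} = 0
g(1) = mex{0} = 1
g(2) = mex{1} = 0
g(3) = mex{0} = 1
g(4) = mex{1} = 0
g(5) = mex{0} = 1
g(6) = mex{1} = 0
g(7) = mex{0} = 1
g(8) = mex{1} = 0
So g(8) = 0.
The value of a disjunctive sum is the nim-sum of the parts.
Combined value = 3 ⊕ 0 ⊕ 0 ⊕ 0 = 3.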